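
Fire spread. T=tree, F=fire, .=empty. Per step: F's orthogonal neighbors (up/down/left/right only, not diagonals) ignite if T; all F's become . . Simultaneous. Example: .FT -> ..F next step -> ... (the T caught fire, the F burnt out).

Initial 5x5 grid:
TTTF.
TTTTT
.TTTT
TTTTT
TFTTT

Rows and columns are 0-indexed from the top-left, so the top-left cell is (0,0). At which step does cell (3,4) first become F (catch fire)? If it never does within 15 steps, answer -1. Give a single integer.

Step 1: cell (3,4)='T' (+5 fires, +2 burnt)
Step 2: cell (3,4)='T' (+8 fires, +5 burnt)
Step 3: cell (3,4)='T' (+6 fires, +8 burnt)
Step 4: cell (3,4)='F' (+2 fires, +6 burnt)
  -> target ignites at step 4
Step 5: cell (3,4)='.' (+0 fires, +2 burnt)
  fire out at step 5

4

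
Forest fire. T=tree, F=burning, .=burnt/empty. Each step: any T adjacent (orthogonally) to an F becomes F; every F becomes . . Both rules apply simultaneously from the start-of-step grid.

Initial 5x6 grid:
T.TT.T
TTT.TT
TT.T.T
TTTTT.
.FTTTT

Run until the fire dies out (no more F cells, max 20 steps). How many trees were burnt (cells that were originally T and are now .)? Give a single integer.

Step 1: +2 fires, +1 burnt (F count now 2)
Step 2: +4 fires, +2 burnt (F count now 4)
Step 3: +4 fires, +4 burnt (F count now 4)
Step 4: +5 fires, +4 burnt (F count now 5)
Step 5: +2 fires, +5 burnt (F count now 2)
Step 6: +1 fires, +2 burnt (F count now 1)
Step 7: +0 fires, +1 burnt (F count now 0)
Fire out after step 7
Initially T: 22, now '.': 26
Total burnt (originally-T cells now '.'): 18

Answer: 18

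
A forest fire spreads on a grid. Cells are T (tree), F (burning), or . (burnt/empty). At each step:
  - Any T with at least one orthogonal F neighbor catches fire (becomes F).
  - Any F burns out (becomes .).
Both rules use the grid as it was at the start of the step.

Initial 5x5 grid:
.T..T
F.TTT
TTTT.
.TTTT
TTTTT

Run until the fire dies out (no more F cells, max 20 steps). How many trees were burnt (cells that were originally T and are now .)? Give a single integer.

Step 1: +1 fires, +1 burnt (F count now 1)
Step 2: +1 fires, +1 burnt (F count now 1)
Step 3: +2 fires, +1 burnt (F count now 2)
Step 4: +4 fires, +2 burnt (F count now 4)
Step 5: +4 fires, +4 burnt (F count now 4)
Step 6: +3 fires, +4 burnt (F count now 3)
Step 7: +2 fires, +3 burnt (F count now 2)
Step 8: +0 fires, +2 burnt (F count now 0)
Fire out after step 8
Initially T: 18, now '.': 24
Total burnt (originally-T cells now '.'): 17

Answer: 17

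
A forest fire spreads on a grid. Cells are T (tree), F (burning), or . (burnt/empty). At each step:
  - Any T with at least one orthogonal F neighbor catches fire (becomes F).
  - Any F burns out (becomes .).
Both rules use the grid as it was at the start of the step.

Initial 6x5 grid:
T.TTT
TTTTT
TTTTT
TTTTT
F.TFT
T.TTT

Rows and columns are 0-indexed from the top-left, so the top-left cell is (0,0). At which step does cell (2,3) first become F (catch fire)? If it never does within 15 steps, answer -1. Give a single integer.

Step 1: cell (2,3)='T' (+6 fires, +2 burnt)
Step 2: cell (2,3)='F' (+7 fires, +6 burnt)
  -> target ignites at step 2
Step 3: cell (2,3)='.' (+5 fires, +7 burnt)
Step 4: cell (2,3)='.' (+5 fires, +5 burnt)
Step 5: cell (2,3)='.' (+2 fires, +5 burnt)
Step 6: cell (2,3)='.' (+0 fires, +2 burnt)
  fire out at step 6

2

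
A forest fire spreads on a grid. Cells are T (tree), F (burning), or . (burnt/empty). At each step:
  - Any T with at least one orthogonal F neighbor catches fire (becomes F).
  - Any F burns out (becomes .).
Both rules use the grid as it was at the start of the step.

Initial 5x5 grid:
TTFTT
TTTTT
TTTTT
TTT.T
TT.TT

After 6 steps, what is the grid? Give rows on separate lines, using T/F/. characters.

Step 1: 3 trees catch fire, 1 burn out
  TF.FT
  TTFTT
  TTTTT
  TTT.T
  TT.TT
Step 2: 5 trees catch fire, 3 burn out
  F...F
  TF.FT
  TTFTT
  TTT.T
  TT.TT
Step 3: 5 trees catch fire, 5 burn out
  .....
  F...F
  TF.FT
  TTF.T
  TT.TT
Step 4: 3 trees catch fire, 5 burn out
  .....
  .....
  F...F
  TF..T
  TT.TT
Step 5: 3 trees catch fire, 3 burn out
  .....
  .....
  .....
  F...F
  TF.TT
Step 6: 2 trees catch fire, 3 burn out
  .....
  .....
  .....
  .....
  F..TF

.....
.....
.....
.....
F..TF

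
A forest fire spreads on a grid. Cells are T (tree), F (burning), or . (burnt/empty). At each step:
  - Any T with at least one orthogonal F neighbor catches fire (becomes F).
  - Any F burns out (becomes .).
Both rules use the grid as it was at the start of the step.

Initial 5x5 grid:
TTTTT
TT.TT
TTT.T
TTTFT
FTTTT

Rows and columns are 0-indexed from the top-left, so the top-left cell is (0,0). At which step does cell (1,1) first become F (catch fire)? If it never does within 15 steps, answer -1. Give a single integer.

Step 1: cell (1,1)='T' (+5 fires, +2 burnt)
Step 2: cell (1,1)='T' (+6 fires, +5 burnt)
Step 3: cell (1,1)='T' (+3 fires, +6 burnt)
Step 4: cell (1,1)='F' (+4 fires, +3 burnt)
  -> target ignites at step 4
Step 5: cell (1,1)='.' (+2 fires, +4 burnt)
Step 6: cell (1,1)='.' (+1 fires, +2 burnt)
Step 7: cell (1,1)='.' (+0 fires, +1 burnt)
  fire out at step 7

4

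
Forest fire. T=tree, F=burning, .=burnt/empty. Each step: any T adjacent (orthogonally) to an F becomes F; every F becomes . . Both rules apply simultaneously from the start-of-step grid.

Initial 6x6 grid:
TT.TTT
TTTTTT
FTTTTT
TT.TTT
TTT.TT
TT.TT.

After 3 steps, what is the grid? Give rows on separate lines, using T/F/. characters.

Step 1: 3 trees catch fire, 1 burn out
  TT.TTT
  FTTTTT
  .FTTTT
  FT.TTT
  TTT.TT
  TT.TT.
Step 2: 5 trees catch fire, 3 burn out
  FT.TTT
  .FTTTT
  ..FTTT
  .F.TTT
  FTT.TT
  TT.TT.
Step 3: 5 trees catch fire, 5 burn out
  .F.TTT
  ..FTTT
  ...FTT
  ...TTT
  .FT.TT
  FT.TT.

.F.TTT
..FTTT
...FTT
...TTT
.FT.TT
FT.TT.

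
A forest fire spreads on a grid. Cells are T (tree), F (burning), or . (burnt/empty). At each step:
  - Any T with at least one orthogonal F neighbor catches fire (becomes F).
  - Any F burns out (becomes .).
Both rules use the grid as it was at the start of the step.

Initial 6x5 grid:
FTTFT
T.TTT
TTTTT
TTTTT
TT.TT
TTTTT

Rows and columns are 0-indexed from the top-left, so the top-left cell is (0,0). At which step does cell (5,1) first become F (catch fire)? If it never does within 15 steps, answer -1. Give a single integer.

Step 1: cell (5,1)='T' (+5 fires, +2 burnt)
Step 2: cell (5,1)='T' (+4 fires, +5 burnt)
Step 3: cell (5,1)='T' (+5 fires, +4 burnt)
Step 4: cell (5,1)='T' (+5 fires, +5 burnt)
Step 5: cell (5,1)='T' (+4 fires, +5 burnt)
Step 6: cell (5,1)='F' (+3 fires, +4 burnt)
  -> target ignites at step 6
Step 7: cell (5,1)='.' (+0 fires, +3 burnt)
  fire out at step 7

6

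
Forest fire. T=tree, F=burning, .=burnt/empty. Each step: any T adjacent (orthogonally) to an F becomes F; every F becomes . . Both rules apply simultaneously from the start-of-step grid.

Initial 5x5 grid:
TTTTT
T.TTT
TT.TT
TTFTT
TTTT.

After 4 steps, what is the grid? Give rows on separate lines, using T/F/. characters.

Step 1: 3 trees catch fire, 1 burn out
  TTTTT
  T.TTT
  TT.TT
  TF.FT
  TTFT.
Step 2: 6 trees catch fire, 3 burn out
  TTTTT
  T.TTT
  TF.FT
  F...F
  TF.F.
Step 3: 4 trees catch fire, 6 burn out
  TTTTT
  T.TFT
  F...F
  .....
  F....
Step 4: 4 trees catch fire, 4 burn out
  TTTFT
  F.F.F
  .....
  .....
  .....

TTTFT
F.F.F
.....
.....
.....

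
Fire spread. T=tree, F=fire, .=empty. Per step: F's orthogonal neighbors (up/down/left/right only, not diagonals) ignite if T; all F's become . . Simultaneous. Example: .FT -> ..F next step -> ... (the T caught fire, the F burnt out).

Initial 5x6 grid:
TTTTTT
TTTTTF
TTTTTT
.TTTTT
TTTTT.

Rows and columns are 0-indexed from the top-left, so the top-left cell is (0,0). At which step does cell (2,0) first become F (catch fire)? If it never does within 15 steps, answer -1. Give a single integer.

Step 1: cell (2,0)='T' (+3 fires, +1 burnt)
Step 2: cell (2,0)='T' (+4 fires, +3 burnt)
Step 3: cell (2,0)='T' (+4 fires, +4 burnt)
Step 4: cell (2,0)='T' (+5 fires, +4 burnt)
Step 5: cell (2,0)='T' (+5 fires, +5 burnt)
Step 6: cell (2,0)='F' (+4 fires, +5 burnt)
  -> target ignites at step 6
Step 7: cell (2,0)='.' (+1 fires, +4 burnt)
Step 8: cell (2,0)='.' (+1 fires, +1 burnt)
Step 9: cell (2,0)='.' (+0 fires, +1 burnt)
  fire out at step 9

6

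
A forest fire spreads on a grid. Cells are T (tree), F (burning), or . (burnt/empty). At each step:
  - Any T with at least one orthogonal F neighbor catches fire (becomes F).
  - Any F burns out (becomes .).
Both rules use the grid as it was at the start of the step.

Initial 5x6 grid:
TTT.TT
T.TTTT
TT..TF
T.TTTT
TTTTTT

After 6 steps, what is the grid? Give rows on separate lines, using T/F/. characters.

Step 1: 3 trees catch fire, 1 burn out
  TTT.TT
  T.TTTF
  TT..F.
  T.TTTF
  TTTTTT
Step 2: 4 trees catch fire, 3 burn out
  TTT.TF
  T.TTF.
  TT....
  T.TTF.
  TTTTTF
Step 3: 4 trees catch fire, 4 burn out
  TTT.F.
  T.TF..
  TT....
  T.TF..
  TTTTF.
Step 4: 3 trees catch fire, 4 burn out
  TTT...
  T.F...
  TT....
  T.F...
  TTTF..
Step 5: 2 trees catch fire, 3 burn out
  TTF...
  T.....
  TT....
  T.....
  TTF...
Step 6: 2 trees catch fire, 2 burn out
  TF....
  T.....
  TT....
  T.....
  TF....

TF....
T.....
TT....
T.....
TF....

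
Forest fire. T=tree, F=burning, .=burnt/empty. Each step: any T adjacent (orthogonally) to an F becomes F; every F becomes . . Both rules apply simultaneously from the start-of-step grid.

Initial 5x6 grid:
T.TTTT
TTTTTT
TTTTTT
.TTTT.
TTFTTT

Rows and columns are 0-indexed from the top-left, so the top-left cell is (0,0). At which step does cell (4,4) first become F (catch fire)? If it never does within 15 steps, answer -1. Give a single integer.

Step 1: cell (4,4)='T' (+3 fires, +1 burnt)
Step 2: cell (4,4)='F' (+5 fires, +3 burnt)
  -> target ignites at step 2
Step 3: cell (4,4)='.' (+5 fires, +5 burnt)
Step 4: cell (4,4)='.' (+5 fires, +5 burnt)
Step 5: cell (4,4)='.' (+4 fires, +5 burnt)
Step 6: cell (4,4)='.' (+3 fires, +4 burnt)
Step 7: cell (4,4)='.' (+1 fires, +3 burnt)
Step 8: cell (4,4)='.' (+0 fires, +1 burnt)
  fire out at step 8

2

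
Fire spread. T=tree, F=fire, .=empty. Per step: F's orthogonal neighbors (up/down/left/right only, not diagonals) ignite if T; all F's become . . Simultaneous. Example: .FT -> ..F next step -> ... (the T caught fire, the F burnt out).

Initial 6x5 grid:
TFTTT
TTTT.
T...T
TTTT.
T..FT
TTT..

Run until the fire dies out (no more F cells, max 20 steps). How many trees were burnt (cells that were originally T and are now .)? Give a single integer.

Step 1: +5 fires, +2 burnt (F count now 5)
Step 2: +4 fires, +5 burnt (F count now 4)
Step 3: +4 fires, +4 burnt (F count now 4)
Step 4: +1 fires, +4 burnt (F count now 1)
Step 5: +1 fires, +1 burnt (F count now 1)
Step 6: +1 fires, +1 burnt (F count now 1)
Step 7: +1 fires, +1 burnt (F count now 1)
Step 8: +1 fires, +1 burnt (F count now 1)
Step 9: +0 fires, +1 burnt (F count now 0)
Fire out after step 9
Initially T: 19, now '.': 29
Total burnt (originally-T cells now '.'): 18

Answer: 18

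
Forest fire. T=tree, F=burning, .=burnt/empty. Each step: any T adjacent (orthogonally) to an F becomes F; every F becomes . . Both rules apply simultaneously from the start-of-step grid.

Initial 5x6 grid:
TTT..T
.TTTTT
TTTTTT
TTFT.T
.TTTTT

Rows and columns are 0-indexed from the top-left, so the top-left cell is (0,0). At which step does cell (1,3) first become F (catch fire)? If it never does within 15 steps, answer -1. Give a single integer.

Step 1: cell (1,3)='T' (+4 fires, +1 burnt)
Step 2: cell (1,3)='T' (+6 fires, +4 burnt)
Step 3: cell (1,3)='F' (+6 fires, +6 burnt)
  -> target ignites at step 3
Step 4: cell (1,3)='.' (+4 fires, +6 burnt)
Step 5: cell (1,3)='.' (+3 fires, +4 burnt)
Step 6: cell (1,3)='.' (+1 fires, +3 burnt)
Step 7: cell (1,3)='.' (+0 fires, +1 burnt)
  fire out at step 7

3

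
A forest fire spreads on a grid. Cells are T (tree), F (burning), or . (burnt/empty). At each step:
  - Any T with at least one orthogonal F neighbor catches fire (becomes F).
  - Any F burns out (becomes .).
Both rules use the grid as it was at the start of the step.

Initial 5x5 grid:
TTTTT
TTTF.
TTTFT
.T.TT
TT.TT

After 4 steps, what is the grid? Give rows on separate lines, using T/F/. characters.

Step 1: 5 trees catch fire, 2 burn out
  TTTFT
  TTF..
  TTF.F
  .T.FT
  TT.TT
Step 2: 6 trees catch fire, 5 burn out
  TTF.F
  TF...
  TF...
  .T..F
  TT.FT
Step 3: 5 trees catch fire, 6 burn out
  TF...
  F....
  F....
  .F...
  TT..F
Step 4: 2 trees catch fire, 5 burn out
  F....
  .....
  .....
  .....
  TF...

F....
.....
.....
.....
TF...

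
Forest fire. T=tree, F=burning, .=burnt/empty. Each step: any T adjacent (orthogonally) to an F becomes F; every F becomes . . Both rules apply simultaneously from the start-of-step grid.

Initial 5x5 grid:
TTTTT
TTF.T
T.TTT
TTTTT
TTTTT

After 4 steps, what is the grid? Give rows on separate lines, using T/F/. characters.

Step 1: 3 trees catch fire, 1 burn out
  TTFTT
  TF..T
  T.FTT
  TTTTT
  TTTTT
Step 2: 5 trees catch fire, 3 burn out
  TF.FT
  F...T
  T..FT
  TTFTT
  TTTTT
Step 3: 7 trees catch fire, 5 burn out
  F...F
  ....T
  F...F
  TF.FT
  TTFTT
Step 4: 5 trees catch fire, 7 burn out
  .....
  ....F
  .....
  F...F
  TF.FT

.....
....F
.....
F...F
TF.FT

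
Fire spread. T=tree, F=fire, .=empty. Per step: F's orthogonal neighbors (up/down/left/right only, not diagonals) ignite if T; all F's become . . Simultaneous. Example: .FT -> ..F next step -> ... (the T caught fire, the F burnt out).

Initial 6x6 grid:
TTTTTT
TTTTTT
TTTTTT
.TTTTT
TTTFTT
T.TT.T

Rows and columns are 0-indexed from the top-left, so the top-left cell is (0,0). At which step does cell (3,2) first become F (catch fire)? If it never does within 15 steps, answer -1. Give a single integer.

Step 1: cell (3,2)='T' (+4 fires, +1 burnt)
Step 2: cell (3,2)='F' (+6 fires, +4 burnt)
  -> target ignites at step 2
Step 3: cell (3,2)='.' (+7 fires, +6 burnt)
Step 4: cell (3,2)='.' (+6 fires, +7 burnt)
Step 5: cell (3,2)='.' (+5 fires, +6 burnt)
Step 6: cell (3,2)='.' (+3 fires, +5 burnt)
Step 7: cell (3,2)='.' (+1 fires, +3 burnt)
Step 8: cell (3,2)='.' (+0 fires, +1 burnt)
  fire out at step 8

2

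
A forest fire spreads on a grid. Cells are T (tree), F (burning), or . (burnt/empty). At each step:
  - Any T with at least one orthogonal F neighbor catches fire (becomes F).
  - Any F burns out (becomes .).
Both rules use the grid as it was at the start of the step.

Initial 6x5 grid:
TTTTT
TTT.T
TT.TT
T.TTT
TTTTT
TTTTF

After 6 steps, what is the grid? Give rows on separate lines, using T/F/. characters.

Step 1: 2 trees catch fire, 1 burn out
  TTTTT
  TTT.T
  TT.TT
  T.TTT
  TTTTF
  TTTF.
Step 2: 3 trees catch fire, 2 burn out
  TTTTT
  TTT.T
  TT.TT
  T.TTF
  TTTF.
  TTF..
Step 3: 4 trees catch fire, 3 burn out
  TTTTT
  TTT.T
  TT.TF
  T.TF.
  TTF..
  TF...
Step 4: 5 trees catch fire, 4 burn out
  TTTTT
  TTT.F
  TT.F.
  T.F..
  TF...
  F....
Step 5: 2 trees catch fire, 5 burn out
  TTTTF
  TTT..
  TT...
  T....
  F....
  .....
Step 6: 2 trees catch fire, 2 burn out
  TTTF.
  TTT..
  TT...
  F....
  .....
  .....

TTTF.
TTT..
TT...
F....
.....
.....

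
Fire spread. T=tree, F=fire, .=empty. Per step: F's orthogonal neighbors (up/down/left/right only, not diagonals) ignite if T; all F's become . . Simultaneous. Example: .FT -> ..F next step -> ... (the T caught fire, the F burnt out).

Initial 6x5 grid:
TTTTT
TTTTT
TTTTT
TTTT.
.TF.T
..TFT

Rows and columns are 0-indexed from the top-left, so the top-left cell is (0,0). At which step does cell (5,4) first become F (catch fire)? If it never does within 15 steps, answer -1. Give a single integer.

Step 1: cell (5,4)='F' (+4 fires, +2 burnt)
  -> target ignites at step 1
Step 2: cell (5,4)='.' (+4 fires, +4 burnt)
Step 3: cell (5,4)='.' (+4 fires, +4 burnt)
Step 4: cell (5,4)='.' (+5 fires, +4 burnt)
Step 5: cell (5,4)='.' (+4 fires, +5 burnt)
Step 6: cell (5,4)='.' (+2 fires, +4 burnt)
Step 7: cell (5,4)='.' (+0 fires, +2 burnt)
  fire out at step 7

1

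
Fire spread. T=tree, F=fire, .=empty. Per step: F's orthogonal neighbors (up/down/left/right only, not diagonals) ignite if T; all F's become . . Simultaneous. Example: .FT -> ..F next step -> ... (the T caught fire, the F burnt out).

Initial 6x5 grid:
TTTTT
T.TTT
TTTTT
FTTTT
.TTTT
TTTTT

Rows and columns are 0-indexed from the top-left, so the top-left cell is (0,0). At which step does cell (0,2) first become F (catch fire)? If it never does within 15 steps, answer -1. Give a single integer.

Step 1: cell (0,2)='T' (+2 fires, +1 burnt)
Step 2: cell (0,2)='T' (+4 fires, +2 burnt)
Step 3: cell (0,2)='T' (+5 fires, +4 burnt)
Step 4: cell (0,2)='T' (+7 fires, +5 burnt)
Step 5: cell (0,2)='F' (+5 fires, +7 burnt)
  -> target ignites at step 5
Step 6: cell (0,2)='.' (+3 fires, +5 burnt)
Step 7: cell (0,2)='.' (+1 fires, +3 burnt)
Step 8: cell (0,2)='.' (+0 fires, +1 burnt)
  fire out at step 8

5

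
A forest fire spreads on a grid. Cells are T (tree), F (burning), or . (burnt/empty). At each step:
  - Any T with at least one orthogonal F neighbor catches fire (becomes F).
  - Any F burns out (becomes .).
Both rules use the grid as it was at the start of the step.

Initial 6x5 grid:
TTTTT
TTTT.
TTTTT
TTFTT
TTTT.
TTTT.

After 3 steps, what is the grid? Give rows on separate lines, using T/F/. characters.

Step 1: 4 trees catch fire, 1 burn out
  TTTTT
  TTTT.
  TTFTT
  TF.FT
  TTFT.
  TTTT.
Step 2: 8 trees catch fire, 4 burn out
  TTTTT
  TTFT.
  TF.FT
  F...F
  TF.F.
  TTFT.
Step 3: 8 trees catch fire, 8 burn out
  TTFTT
  TF.F.
  F...F
  .....
  F....
  TF.F.

TTFTT
TF.F.
F...F
.....
F....
TF.F.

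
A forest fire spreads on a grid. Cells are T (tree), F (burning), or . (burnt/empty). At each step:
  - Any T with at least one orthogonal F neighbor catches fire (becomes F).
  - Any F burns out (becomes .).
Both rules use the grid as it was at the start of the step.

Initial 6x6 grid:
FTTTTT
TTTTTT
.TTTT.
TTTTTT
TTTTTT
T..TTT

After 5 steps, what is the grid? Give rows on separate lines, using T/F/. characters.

Step 1: 2 trees catch fire, 1 burn out
  .FTTTT
  FTTTTT
  .TTTT.
  TTTTTT
  TTTTTT
  T..TTT
Step 2: 2 trees catch fire, 2 burn out
  ..FTTT
  .FTTTT
  .TTTT.
  TTTTTT
  TTTTTT
  T..TTT
Step 3: 3 trees catch fire, 2 burn out
  ...FTT
  ..FTTT
  .FTTT.
  TTTTTT
  TTTTTT
  T..TTT
Step 4: 4 trees catch fire, 3 burn out
  ....FT
  ...FTT
  ..FTT.
  TFTTTT
  TTTTTT
  T..TTT
Step 5: 6 trees catch fire, 4 burn out
  .....F
  ....FT
  ...FT.
  F.FTTT
  TFTTTT
  T..TTT

.....F
....FT
...FT.
F.FTTT
TFTTTT
T..TTT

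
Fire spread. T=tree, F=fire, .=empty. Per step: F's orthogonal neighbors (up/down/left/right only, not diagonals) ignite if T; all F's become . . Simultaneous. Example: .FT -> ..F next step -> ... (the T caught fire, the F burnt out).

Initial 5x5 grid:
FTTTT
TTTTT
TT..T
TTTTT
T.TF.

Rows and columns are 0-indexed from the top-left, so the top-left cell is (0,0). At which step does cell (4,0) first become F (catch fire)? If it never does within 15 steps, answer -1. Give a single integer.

Step 1: cell (4,0)='T' (+4 fires, +2 burnt)
Step 2: cell (4,0)='T' (+5 fires, +4 burnt)
Step 3: cell (4,0)='T' (+6 fires, +5 burnt)
Step 4: cell (4,0)='F' (+4 fires, +6 burnt)
  -> target ignites at step 4
Step 5: cell (4,0)='.' (+0 fires, +4 burnt)
  fire out at step 5

4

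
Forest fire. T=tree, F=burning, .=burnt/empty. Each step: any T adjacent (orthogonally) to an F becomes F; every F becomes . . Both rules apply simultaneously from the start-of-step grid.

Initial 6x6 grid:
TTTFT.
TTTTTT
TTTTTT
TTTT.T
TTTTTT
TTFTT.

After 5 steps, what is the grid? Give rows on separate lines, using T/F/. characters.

Step 1: 6 trees catch fire, 2 burn out
  TTF.F.
  TTTFTT
  TTTTTT
  TTTT.T
  TTFTTT
  TF.FT.
Step 2: 9 trees catch fire, 6 burn out
  TF....
  TTF.FT
  TTTFTT
  TTFT.T
  TF.FTT
  F...F.
Step 3: 9 trees catch fire, 9 burn out
  F.....
  TF...F
  TTF.FT
  TF.F.T
  F...FT
  ......
Step 4: 5 trees catch fire, 9 burn out
  ......
  F.....
  TF...F
  F....T
  .....F
  ......
Step 5: 2 trees catch fire, 5 burn out
  ......
  ......
  F.....
  .....F
  ......
  ......

......
......
F.....
.....F
......
......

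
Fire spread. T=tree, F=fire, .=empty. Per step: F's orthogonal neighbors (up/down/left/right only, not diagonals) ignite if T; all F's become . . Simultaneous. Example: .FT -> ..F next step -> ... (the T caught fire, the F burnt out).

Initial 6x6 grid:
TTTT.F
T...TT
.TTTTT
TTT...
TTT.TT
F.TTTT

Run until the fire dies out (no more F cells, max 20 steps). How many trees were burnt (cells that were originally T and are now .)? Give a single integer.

Answer: 19

Derivation:
Step 1: +2 fires, +2 burnt (F count now 2)
Step 2: +4 fires, +2 burnt (F count now 4)
Step 3: +3 fires, +4 burnt (F count now 3)
Step 4: +4 fires, +3 burnt (F count now 4)
Step 5: +2 fires, +4 burnt (F count now 2)
Step 6: +1 fires, +2 burnt (F count now 1)
Step 7: +2 fires, +1 burnt (F count now 2)
Step 8: +1 fires, +2 burnt (F count now 1)
Step 9: +0 fires, +1 burnt (F count now 0)
Fire out after step 9
Initially T: 24, now '.': 31
Total burnt (originally-T cells now '.'): 19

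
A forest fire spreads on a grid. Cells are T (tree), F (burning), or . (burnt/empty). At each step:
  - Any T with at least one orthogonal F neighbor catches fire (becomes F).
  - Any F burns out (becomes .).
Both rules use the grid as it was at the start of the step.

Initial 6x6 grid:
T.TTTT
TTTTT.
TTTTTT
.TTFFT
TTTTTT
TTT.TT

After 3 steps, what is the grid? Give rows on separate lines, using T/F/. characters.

Step 1: 6 trees catch fire, 2 burn out
  T.TTTT
  TTTTT.
  TTTFFT
  .TF..F
  TTTFFT
  TTT.TT
Step 2: 8 trees catch fire, 6 burn out
  T.TTTT
  TTTFF.
  TTF..F
  .F....
  TTF..F
  TTT.FT
Step 3: 7 trees catch fire, 8 burn out
  T.TFFT
  TTF...
  TF....
  ......
  TF....
  TTF..F

T.TFFT
TTF...
TF....
......
TF....
TTF..F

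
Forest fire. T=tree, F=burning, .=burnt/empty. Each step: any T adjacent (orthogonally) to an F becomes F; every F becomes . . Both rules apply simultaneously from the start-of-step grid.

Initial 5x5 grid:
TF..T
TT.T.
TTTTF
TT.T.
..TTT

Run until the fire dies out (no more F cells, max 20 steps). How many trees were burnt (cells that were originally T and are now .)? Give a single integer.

Answer: 14

Derivation:
Step 1: +3 fires, +2 burnt (F count now 3)
Step 2: +5 fires, +3 burnt (F count now 5)
Step 3: +3 fires, +5 burnt (F count now 3)
Step 4: +3 fires, +3 burnt (F count now 3)
Step 5: +0 fires, +3 burnt (F count now 0)
Fire out after step 5
Initially T: 15, now '.': 24
Total burnt (originally-T cells now '.'): 14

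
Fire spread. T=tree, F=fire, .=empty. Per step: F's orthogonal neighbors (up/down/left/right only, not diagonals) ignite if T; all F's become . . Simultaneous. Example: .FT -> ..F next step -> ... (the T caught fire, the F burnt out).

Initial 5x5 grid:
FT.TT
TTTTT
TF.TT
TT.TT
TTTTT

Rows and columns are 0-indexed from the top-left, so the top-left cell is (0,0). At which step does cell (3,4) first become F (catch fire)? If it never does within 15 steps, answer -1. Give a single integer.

Step 1: cell (3,4)='T' (+5 fires, +2 burnt)
Step 2: cell (3,4)='T' (+3 fires, +5 burnt)
Step 3: cell (3,4)='T' (+3 fires, +3 burnt)
Step 4: cell (3,4)='T' (+4 fires, +3 burnt)
Step 5: cell (3,4)='T' (+4 fires, +4 burnt)
Step 6: cell (3,4)='F' (+1 fires, +4 burnt)
  -> target ignites at step 6
Step 7: cell (3,4)='.' (+0 fires, +1 burnt)
  fire out at step 7

6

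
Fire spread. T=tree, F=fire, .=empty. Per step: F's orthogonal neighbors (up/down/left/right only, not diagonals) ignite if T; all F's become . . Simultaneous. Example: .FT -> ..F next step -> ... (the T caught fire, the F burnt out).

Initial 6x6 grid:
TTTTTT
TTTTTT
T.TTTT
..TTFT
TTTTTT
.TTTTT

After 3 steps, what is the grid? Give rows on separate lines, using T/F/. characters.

Step 1: 4 trees catch fire, 1 burn out
  TTTTTT
  TTTTTT
  T.TTFT
  ..TF.F
  TTTTFT
  .TTTTT
Step 2: 7 trees catch fire, 4 burn out
  TTTTTT
  TTTTFT
  T.TF.F
  ..F...
  TTTF.F
  .TTTFT
Step 3: 7 trees catch fire, 7 burn out
  TTTTFT
  TTTF.F
  T.F...
  ......
  TTF...
  .TTF.F

TTTTFT
TTTF.F
T.F...
......
TTF...
.TTF.F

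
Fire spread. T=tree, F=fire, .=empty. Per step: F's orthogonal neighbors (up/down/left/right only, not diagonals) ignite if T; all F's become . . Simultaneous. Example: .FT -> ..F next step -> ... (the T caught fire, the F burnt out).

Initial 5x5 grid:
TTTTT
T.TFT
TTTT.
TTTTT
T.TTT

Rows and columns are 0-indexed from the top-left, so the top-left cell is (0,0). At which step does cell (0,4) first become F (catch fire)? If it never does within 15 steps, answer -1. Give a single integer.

Step 1: cell (0,4)='T' (+4 fires, +1 burnt)
Step 2: cell (0,4)='F' (+4 fires, +4 burnt)
  -> target ignites at step 2
Step 3: cell (0,4)='.' (+5 fires, +4 burnt)
Step 4: cell (0,4)='.' (+5 fires, +5 burnt)
Step 5: cell (0,4)='.' (+2 fires, +5 burnt)
Step 6: cell (0,4)='.' (+1 fires, +2 burnt)
Step 7: cell (0,4)='.' (+0 fires, +1 burnt)
  fire out at step 7

2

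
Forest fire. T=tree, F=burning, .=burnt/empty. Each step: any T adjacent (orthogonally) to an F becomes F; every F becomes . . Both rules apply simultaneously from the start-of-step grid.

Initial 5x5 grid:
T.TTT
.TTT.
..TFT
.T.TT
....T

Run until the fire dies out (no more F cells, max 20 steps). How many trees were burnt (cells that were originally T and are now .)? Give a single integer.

Answer: 11

Derivation:
Step 1: +4 fires, +1 burnt (F count now 4)
Step 2: +3 fires, +4 burnt (F count now 3)
Step 3: +4 fires, +3 burnt (F count now 4)
Step 4: +0 fires, +4 burnt (F count now 0)
Fire out after step 4
Initially T: 13, now '.': 23
Total burnt (originally-T cells now '.'): 11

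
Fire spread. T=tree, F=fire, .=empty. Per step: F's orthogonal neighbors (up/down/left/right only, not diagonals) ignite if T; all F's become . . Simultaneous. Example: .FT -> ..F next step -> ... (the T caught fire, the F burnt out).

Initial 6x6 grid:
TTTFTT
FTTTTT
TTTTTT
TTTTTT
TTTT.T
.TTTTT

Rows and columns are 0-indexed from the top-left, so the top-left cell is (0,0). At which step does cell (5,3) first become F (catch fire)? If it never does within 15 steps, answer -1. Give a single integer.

Step 1: cell (5,3)='T' (+6 fires, +2 burnt)
Step 2: cell (5,3)='T' (+7 fires, +6 burnt)
Step 3: cell (5,3)='T' (+6 fires, +7 burnt)
Step 4: cell (5,3)='T' (+5 fires, +6 burnt)
Step 5: cell (5,3)='F' (+4 fires, +5 burnt)
  -> target ignites at step 5
Step 6: cell (5,3)='.' (+3 fires, +4 burnt)
Step 7: cell (5,3)='.' (+1 fires, +3 burnt)
Step 8: cell (5,3)='.' (+0 fires, +1 burnt)
  fire out at step 8

5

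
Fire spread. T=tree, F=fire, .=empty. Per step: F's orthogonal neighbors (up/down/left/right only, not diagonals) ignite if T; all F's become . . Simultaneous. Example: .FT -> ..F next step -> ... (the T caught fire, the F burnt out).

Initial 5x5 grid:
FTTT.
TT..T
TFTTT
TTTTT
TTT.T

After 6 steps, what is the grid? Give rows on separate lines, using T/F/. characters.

Step 1: 6 trees catch fire, 2 burn out
  .FTT.
  FF..T
  F.FTT
  TFTTT
  TTT.T
Step 2: 5 trees catch fire, 6 burn out
  ..FT.
  ....T
  ...FT
  F.FTT
  TFT.T
Step 3: 5 trees catch fire, 5 burn out
  ...F.
  ....T
  ....F
  ...FT
  F.F.T
Step 4: 2 trees catch fire, 5 burn out
  .....
  ....F
  .....
  ....F
  ....T
Step 5: 1 trees catch fire, 2 burn out
  .....
  .....
  .....
  .....
  ....F
Step 6: 0 trees catch fire, 1 burn out
  .....
  .....
  .....
  .....
  .....

.....
.....
.....
.....
.....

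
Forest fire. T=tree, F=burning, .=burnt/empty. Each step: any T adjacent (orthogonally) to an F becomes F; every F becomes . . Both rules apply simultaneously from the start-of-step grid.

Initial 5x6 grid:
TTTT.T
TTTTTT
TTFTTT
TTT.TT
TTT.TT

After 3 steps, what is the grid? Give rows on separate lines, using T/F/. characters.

Step 1: 4 trees catch fire, 1 burn out
  TTTT.T
  TTFTTT
  TF.FTT
  TTF.TT
  TTT.TT
Step 2: 7 trees catch fire, 4 burn out
  TTFT.T
  TF.FTT
  F...FT
  TF..TT
  TTF.TT
Step 3: 8 trees catch fire, 7 burn out
  TF.F.T
  F...FT
  .....F
  F...FT
  TF..TT

TF.F.T
F...FT
.....F
F...FT
TF..TT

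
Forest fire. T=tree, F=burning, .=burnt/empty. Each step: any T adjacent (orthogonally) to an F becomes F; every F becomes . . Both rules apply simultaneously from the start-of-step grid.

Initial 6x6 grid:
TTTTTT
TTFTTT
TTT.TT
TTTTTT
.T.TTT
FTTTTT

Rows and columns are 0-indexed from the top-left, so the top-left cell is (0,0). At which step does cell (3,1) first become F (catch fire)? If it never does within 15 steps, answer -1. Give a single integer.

Step 1: cell (3,1)='T' (+5 fires, +2 burnt)
Step 2: cell (3,1)='T' (+8 fires, +5 burnt)
Step 3: cell (3,1)='F' (+8 fires, +8 burnt)
  -> target ignites at step 3
Step 4: cell (3,1)='.' (+6 fires, +8 burnt)
Step 5: cell (3,1)='.' (+3 fires, +6 burnt)
Step 6: cell (3,1)='.' (+1 fires, +3 burnt)
Step 7: cell (3,1)='.' (+0 fires, +1 burnt)
  fire out at step 7

3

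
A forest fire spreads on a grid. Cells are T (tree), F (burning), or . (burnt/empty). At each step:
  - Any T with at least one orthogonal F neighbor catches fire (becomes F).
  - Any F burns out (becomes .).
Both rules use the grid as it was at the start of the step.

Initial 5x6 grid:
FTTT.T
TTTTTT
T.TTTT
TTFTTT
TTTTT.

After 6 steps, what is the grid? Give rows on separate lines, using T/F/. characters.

Step 1: 6 trees catch fire, 2 burn out
  .FTT.T
  FTTTTT
  T.FTTT
  TF.FTT
  TTFTT.
Step 2: 9 trees catch fire, 6 burn out
  ..FT.T
  .FFTTT
  F..FTT
  F...FT
  TF.FT.
Step 3: 6 trees catch fire, 9 burn out
  ...F.T
  ...FTT
  ....FT
  .....F
  F...F.
Step 4: 2 trees catch fire, 6 burn out
  .....T
  ....FT
  .....F
  ......
  ......
Step 5: 1 trees catch fire, 2 burn out
  .....T
  .....F
  ......
  ......
  ......
Step 6: 1 trees catch fire, 1 burn out
  .....F
  ......
  ......
  ......
  ......

.....F
......
......
......
......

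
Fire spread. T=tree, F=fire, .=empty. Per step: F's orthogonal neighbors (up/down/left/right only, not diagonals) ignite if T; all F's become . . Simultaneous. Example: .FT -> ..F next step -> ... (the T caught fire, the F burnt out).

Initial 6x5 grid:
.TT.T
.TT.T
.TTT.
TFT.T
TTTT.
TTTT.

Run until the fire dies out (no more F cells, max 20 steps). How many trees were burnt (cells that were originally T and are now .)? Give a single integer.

Answer: 17

Derivation:
Step 1: +4 fires, +1 burnt (F count now 4)
Step 2: +5 fires, +4 burnt (F count now 5)
Step 3: +6 fires, +5 burnt (F count now 6)
Step 4: +2 fires, +6 burnt (F count now 2)
Step 5: +0 fires, +2 burnt (F count now 0)
Fire out after step 5
Initially T: 20, now '.': 27
Total burnt (originally-T cells now '.'): 17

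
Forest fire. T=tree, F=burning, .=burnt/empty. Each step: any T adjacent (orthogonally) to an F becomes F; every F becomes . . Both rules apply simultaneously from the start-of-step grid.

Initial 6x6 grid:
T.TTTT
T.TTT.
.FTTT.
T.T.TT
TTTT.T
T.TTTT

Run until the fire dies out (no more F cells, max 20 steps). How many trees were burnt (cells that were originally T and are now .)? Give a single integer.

Step 1: +1 fires, +1 burnt (F count now 1)
Step 2: +3 fires, +1 burnt (F count now 3)
Step 3: +4 fires, +3 burnt (F count now 4)
Step 4: +6 fires, +4 burnt (F count now 6)
Step 5: +4 fires, +6 burnt (F count now 4)
Step 6: +5 fires, +4 burnt (F count now 5)
Step 7: +1 fires, +5 burnt (F count now 1)
Step 8: +0 fires, +1 burnt (F count now 0)
Fire out after step 8
Initially T: 26, now '.': 34
Total burnt (originally-T cells now '.'): 24

Answer: 24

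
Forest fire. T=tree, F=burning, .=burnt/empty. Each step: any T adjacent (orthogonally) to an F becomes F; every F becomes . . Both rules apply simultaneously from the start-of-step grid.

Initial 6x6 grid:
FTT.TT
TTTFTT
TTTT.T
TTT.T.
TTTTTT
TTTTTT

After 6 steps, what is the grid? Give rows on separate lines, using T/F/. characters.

Step 1: 5 trees catch fire, 2 burn out
  .FT.TT
  FTF.FT
  TTTF.T
  TTT.T.
  TTTTTT
  TTTTTT
Step 2: 6 trees catch fire, 5 burn out
  ..F.FT
  .F...F
  FTF..T
  TTT.T.
  TTTTTT
  TTTTTT
Step 3: 5 trees catch fire, 6 burn out
  .....F
  ......
  .F...F
  FTF.T.
  TTTTTT
  TTTTTT
Step 4: 3 trees catch fire, 5 burn out
  ......
  ......
  ......
  .F..T.
  FTFTTT
  TTTTTT
Step 5: 4 trees catch fire, 3 burn out
  ......
  ......
  ......
  ....T.
  .F.FTT
  FTFTTT
Step 6: 3 trees catch fire, 4 burn out
  ......
  ......
  ......
  ....T.
  ....FT
  .F.FTT

......
......
......
....T.
....FT
.F.FTT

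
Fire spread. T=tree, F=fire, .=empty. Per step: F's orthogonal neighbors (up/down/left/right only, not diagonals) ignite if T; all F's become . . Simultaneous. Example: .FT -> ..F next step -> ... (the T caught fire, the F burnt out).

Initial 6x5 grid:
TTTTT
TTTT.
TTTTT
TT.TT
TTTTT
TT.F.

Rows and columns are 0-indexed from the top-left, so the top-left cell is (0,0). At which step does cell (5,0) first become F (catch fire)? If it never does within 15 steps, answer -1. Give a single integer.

Step 1: cell (5,0)='T' (+1 fires, +1 burnt)
Step 2: cell (5,0)='T' (+3 fires, +1 burnt)
Step 3: cell (5,0)='T' (+3 fires, +3 burnt)
Step 4: cell (5,0)='T' (+6 fires, +3 burnt)
Step 5: cell (5,0)='F' (+5 fires, +6 burnt)
  -> target ignites at step 5
Step 6: cell (5,0)='.' (+4 fires, +5 burnt)
Step 7: cell (5,0)='.' (+2 fires, +4 burnt)
Step 8: cell (5,0)='.' (+1 fires, +2 burnt)
Step 9: cell (5,0)='.' (+0 fires, +1 burnt)
  fire out at step 9

5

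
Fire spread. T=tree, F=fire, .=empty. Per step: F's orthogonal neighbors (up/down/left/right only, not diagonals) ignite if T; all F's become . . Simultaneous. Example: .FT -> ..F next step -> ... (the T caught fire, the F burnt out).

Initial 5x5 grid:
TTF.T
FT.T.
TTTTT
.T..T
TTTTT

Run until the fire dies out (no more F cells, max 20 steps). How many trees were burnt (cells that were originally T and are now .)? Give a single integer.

Step 1: +4 fires, +2 burnt (F count now 4)
Step 2: +1 fires, +4 burnt (F count now 1)
Step 3: +2 fires, +1 burnt (F count now 2)
Step 4: +2 fires, +2 burnt (F count now 2)
Step 5: +4 fires, +2 burnt (F count now 4)
Step 6: +2 fires, +4 burnt (F count now 2)
Step 7: +1 fires, +2 burnt (F count now 1)
Step 8: +0 fires, +1 burnt (F count now 0)
Fire out after step 8
Initially T: 17, now '.': 24
Total burnt (originally-T cells now '.'): 16

Answer: 16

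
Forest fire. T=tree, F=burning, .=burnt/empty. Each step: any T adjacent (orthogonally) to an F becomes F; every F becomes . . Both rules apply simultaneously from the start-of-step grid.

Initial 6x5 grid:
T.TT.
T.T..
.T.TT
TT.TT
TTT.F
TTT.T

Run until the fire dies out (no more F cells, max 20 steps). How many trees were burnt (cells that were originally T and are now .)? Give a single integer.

Step 1: +2 fires, +1 burnt (F count now 2)
Step 2: +2 fires, +2 burnt (F count now 2)
Step 3: +1 fires, +2 burnt (F count now 1)
Step 4: +0 fires, +1 burnt (F count now 0)
Fire out after step 4
Initially T: 19, now '.': 16
Total burnt (originally-T cells now '.'): 5

Answer: 5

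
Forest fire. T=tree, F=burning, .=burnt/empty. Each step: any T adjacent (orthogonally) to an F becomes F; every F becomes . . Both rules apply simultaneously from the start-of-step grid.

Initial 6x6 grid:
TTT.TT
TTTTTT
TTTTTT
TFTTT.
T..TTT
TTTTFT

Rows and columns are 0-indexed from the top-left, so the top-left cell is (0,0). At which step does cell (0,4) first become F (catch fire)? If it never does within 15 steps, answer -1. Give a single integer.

Step 1: cell (0,4)='T' (+6 fires, +2 burnt)
Step 2: cell (0,4)='T' (+9 fires, +6 burnt)
Step 3: cell (0,4)='T' (+7 fires, +9 burnt)
Step 4: cell (0,4)='T' (+5 fires, +7 burnt)
Step 5: cell (0,4)='F' (+2 fires, +5 burnt)
  -> target ignites at step 5
Step 6: cell (0,4)='.' (+1 fires, +2 burnt)
Step 7: cell (0,4)='.' (+0 fires, +1 burnt)
  fire out at step 7

5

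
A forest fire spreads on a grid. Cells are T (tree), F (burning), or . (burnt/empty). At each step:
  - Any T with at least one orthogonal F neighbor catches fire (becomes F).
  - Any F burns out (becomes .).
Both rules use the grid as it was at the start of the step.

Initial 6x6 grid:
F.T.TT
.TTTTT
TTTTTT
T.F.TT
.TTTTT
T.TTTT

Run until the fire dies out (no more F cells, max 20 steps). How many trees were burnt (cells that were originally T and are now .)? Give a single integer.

Step 1: +2 fires, +2 burnt (F count now 2)
Step 2: +6 fires, +2 burnt (F count now 6)
Step 3: +7 fires, +6 burnt (F count now 7)
Step 4: +6 fires, +7 burnt (F count now 6)
Step 5: +4 fires, +6 burnt (F count now 4)
Step 6: +1 fires, +4 burnt (F count now 1)
Step 7: +0 fires, +1 burnt (F count now 0)
Fire out after step 7
Initially T: 27, now '.': 35
Total burnt (originally-T cells now '.'): 26

Answer: 26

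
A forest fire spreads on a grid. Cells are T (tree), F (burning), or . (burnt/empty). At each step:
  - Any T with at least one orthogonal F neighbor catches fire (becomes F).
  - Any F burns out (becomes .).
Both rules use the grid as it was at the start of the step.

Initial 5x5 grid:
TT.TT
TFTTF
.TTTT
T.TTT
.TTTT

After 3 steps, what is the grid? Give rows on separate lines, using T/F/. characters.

Step 1: 7 trees catch fire, 2 burn out
  TF.TF
  F.FF.
  .FTTF
  T.TTT
  .TTTT
Step 2: 5 trees catch fire, 7 burn out
  F..F.
  .....
  ..FF.
  T.TTF
  .TTTT
Step 3: 3 trees catch fire, 5 burn out
  .....
  .....
  .....
  T.FF.
  .TTTF

.....
.....
.....
T.FF.
.TTTF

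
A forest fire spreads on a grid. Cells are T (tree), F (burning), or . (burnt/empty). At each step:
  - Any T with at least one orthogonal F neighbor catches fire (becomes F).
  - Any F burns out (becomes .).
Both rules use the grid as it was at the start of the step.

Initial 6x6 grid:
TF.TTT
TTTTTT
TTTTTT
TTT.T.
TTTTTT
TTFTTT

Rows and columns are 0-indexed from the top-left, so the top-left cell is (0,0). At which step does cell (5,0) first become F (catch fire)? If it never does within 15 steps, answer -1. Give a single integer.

Step 1: cell (5,0)='T' (+5 fires, +2 burnt)
Step 2: cell (5,0)='F' (+8 fires, +5 burnt)
  -> target ignites at step 2
Step 3: cell (5,0)='.' (+7 fires, +8 burnt)
Step 4: cell (5,0)='.' (+6 fires, +7 burnt)
Step 5: cell (5,0)='.' (+3 fires, +6 burnt)
Step 6: cell (5,0)='.' (+2 fires, +3 burnt)
Step 7: cell (5,0)='.' (+0 fires, +2 burnt)
  fire out at step 7

2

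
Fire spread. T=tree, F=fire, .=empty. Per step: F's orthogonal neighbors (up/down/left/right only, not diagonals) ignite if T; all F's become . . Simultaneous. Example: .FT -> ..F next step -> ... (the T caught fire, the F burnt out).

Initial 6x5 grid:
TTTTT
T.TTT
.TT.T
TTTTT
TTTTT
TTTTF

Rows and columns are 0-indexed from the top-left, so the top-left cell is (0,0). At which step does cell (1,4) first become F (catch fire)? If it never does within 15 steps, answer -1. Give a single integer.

Step 1: cell (1,4)='T' (+2 fires, +1 burnt)
Step 2: cell (1,4)='T' (+3 fires, +2 burnt)
Step 3: cell (1,4)='T' (+4 fires, +3 burnt)
Step 4: cell (1,4)='F' (+4 fires, +4 burnt)
  -> target ignites at step 4
Step 5: cell (1,4)='.' (+5 fires, +4 burnt)
Step 6: cell (1,4)='.' (+4 fires, +5 burnt)
Step 7: cell (1,4)='.' (+1 fires, +4 burnt)
Step 8: cell (1,4)='.' (+1 fires, +1 burnt)
Step 9: cell (1,4)='.' (+1 fires, +1 burnt)
Step 10: cell (1,4)='.' (+1 fires, +1 burnt)
Step 11: cell (1,4)='.' (+0 fires, +1 burnt)
  fire out at step 11

4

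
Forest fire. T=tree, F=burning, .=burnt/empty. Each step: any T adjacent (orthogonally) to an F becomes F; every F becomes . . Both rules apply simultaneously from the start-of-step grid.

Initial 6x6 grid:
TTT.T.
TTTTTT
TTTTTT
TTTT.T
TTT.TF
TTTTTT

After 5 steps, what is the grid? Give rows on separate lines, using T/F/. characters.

Step 1: 3 trees catch fire, 1 burn out
  TTT.T.
  TTTTTT
  TTTTTT
  TTTT.F
  TTT.F.
  TTTTTF
Step 2: 2 trees catch fire, 3 burn out
  TTT.T.
  TTTTTT
  TTTTTF
  TTTT..
  TTT...
  TTTTF.
Step 3: 3 trees catch fire, 2 burn out
  TTT.T.
  TTTTTF
  TTTTF.
  TTTT..
  TTT...
  TTTF..
Step 4: 3 trees catch fire, 3 burn out
  TTT.T.
  TTTTF.
  TTTF..
  TTTT..
  TTT...
  TTF...
Step 5: 6 trees catch fire, 3 burn out
  TTT.F.
  TTTF..
  TTF...
  TTTF..
  TTF...
  TF....

TTT.F.
TTTF..
TTF...
TTTF..
TTF...
TF....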